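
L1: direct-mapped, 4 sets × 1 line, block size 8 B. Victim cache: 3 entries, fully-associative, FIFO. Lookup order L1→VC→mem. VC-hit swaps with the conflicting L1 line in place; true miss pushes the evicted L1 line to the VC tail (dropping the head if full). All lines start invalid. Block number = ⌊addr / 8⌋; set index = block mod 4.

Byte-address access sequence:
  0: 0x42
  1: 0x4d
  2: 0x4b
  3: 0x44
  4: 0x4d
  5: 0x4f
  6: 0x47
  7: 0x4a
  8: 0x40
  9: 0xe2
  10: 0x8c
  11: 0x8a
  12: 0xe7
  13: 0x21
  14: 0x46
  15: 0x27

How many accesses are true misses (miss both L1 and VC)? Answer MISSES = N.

#0 0x42→b8/s0 MISS; vc=[]
#1 0x4d→b9/s1 MISS; vc=[]
#2 0x4b→b9/s1 L1-HIT; vc=[]
#3 0x44→b8/s0 L1-HIT; vc=[]
#4 0x4d→b9/s1 L1-HIT; vc=[]
#5 0x4f→b9/s1 L1-HIT; vc=[]
#6 0x47→b8/s0 L1-HIT; vc=[]
#7 0x4a→b9/s1 L1-HIT; vc=[]
#8 0x40→b8/s0 L1-HIT; vc=[]
#9 0xe2→b28/s0 MISS; vc=[8]
#10 0x8c→b17/s1 MISS; vc=[8,9]
#11 0x8a→b17/s1 L1-HIT; vc=[8,9]
#12 0xe7→b28/s0 L1-HIT; vc=[8,9]
#13 0x21→b4/s0 MISS; vc=[8,9,28]
#14 0x46→b8/s0 VC-HIT; vc=[4,9,28]
#15 0x27→b4/s0 VC-HIT; vc=[8,9,28]

MISSES = 5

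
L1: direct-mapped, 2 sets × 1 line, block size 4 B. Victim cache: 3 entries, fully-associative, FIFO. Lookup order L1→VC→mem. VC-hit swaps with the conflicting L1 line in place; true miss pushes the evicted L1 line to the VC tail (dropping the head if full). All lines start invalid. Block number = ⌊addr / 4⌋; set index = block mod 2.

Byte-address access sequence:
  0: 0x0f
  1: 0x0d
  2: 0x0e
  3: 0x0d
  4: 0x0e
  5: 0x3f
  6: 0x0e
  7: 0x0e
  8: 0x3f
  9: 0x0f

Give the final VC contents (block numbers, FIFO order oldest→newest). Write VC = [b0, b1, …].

0: 0xf (blk 3, set 1) → MISS  vc=[]
1: 0xd (blk 3, set 1) → L1-HIT  vc=[]
2: 0xe (blk 3, set 1) → L1-HIT  vc=[]
3: 0xd (blk 3, set 1) → L1-HIT  vc=[]
4: 0xe (blk 3, set 1) → L1-HIT  vc=[]
5: 0x3f (blk 15, set 1) → MISS  vc=[3]
6: 0xe (blk 3, set 1) → VC-HIT  vc=[15]
7: 0xe (blk 3, set 1) → L1-HIT  vc=[15]
8: 0x3f (blk 15, set 1) → VC-HIT  vc=[3]
9: 0xf (blk 3, set 1) → VC-HIT  vc=[15]

VC = [15]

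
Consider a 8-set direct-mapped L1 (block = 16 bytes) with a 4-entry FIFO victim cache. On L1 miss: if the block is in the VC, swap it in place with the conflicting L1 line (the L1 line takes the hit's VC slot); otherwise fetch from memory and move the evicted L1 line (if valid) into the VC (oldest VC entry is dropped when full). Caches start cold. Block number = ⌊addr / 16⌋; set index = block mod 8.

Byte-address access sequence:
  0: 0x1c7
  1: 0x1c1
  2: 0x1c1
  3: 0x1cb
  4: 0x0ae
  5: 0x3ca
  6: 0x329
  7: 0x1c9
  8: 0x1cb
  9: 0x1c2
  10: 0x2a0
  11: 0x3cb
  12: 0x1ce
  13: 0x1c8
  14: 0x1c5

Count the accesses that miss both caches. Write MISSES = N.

#0 0x1c7→b28/s4 MISS; vc=[]
#1 0x1c1→b28/s4 L1-HIT; vc=[]
#2 0x1c1→b28/s4 L1-HIT; vc=[]
#3 0x1cb→b28/s4 L1-HIT; vc=[]
#4 0xae→b10/s2 MISS; vc=[]
#5 0x3ca→b60/s4 MISS; vc=[28]
#6 0x329→b50/s2 MISS; vc=[28,10]
#7 0x1c9→b28/s4 VC-HIT; vc=[60,10]
#8 0x1cb→b28/s4 L1-HIT; vc=[60,10]
#9 0x1c2→b28/s4 L1-HIT; vc=[60,10]
#10 0x2a0→b42/s2 MISS; vc=[60,10,50]
#11 0x3cb→b60/s4 VC-HIT; vc=[28,10,50]
#12 0x1ce→b28/s4 VC-HIT; vc=[60,10,50]
#13 0x1c8→b28/s4 L1-HIT; vc=[60,10,50]
#14 0x1c5→b28/s4 L1-HIT; vc=[60,10,50]

MISSES = 5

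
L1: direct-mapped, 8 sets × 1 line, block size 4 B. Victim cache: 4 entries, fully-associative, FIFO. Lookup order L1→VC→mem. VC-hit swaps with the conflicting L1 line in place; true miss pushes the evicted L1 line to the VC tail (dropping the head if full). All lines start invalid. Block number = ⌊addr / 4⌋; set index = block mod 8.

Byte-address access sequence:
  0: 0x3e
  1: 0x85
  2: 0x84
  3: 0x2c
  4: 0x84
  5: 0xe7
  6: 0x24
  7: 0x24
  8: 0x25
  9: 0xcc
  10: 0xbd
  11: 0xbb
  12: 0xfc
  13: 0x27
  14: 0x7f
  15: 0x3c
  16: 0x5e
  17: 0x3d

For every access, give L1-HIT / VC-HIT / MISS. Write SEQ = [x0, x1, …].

#0 0x3e→b15/s7 MISS; vc=[]
#1 0x85→b33/s1 MISS; vc=[]
#2 0x84→b33/s1 L1-HIT; vc=[]
#3 0x2c→b11/s3 MISS; vc=[]
#4 0x84→b33/s1 L1-HIT; vc=[]
#5 0xe7→b57/s1 MISS; vc=[33]
#6 0x24→b9/s1 MISS; vc=[33,57]
#7 0x24→b9/s1 L1-HIT; vc=[33,57]
#8 0x25→b9/s1 L1-HIT; vc=[33,57]
#9 0xcc→b51/s3 MISS; vc=[33,57,11]
#10 0xbd→b47/s7 MISS; vc=[33,57,11,15]
#11 0xbb→b46/s6 MISS; vc=[33,57,11,15]
#12 0xfc→b63/s7 MISS; vc=[57,11,15,47]
#13 0x27→b9/s1 L1-HIT; vc=[57,11,15,47]
#14 0x7f→b31/s7 MISS; vc=[11,15,47,63]
#15 0x3c→b15/s7 VC-HIT; vc=[11,31,47,63]
#16 0x5e→b23/s7 MISS; vc=[31,47,63,15]
#17 0x3d→b15/s7 VC-HIT; vc=[31,47,63,23]

SEQ = [MISS, MISS, L1-HIT, MISS, L1-HIT, MISS, MISS, L1-HIT, L1-HIT, MISS, MISS, MISS, MISS, L1-HIT, MISS, VC-HIT, MISS, VC-HIT]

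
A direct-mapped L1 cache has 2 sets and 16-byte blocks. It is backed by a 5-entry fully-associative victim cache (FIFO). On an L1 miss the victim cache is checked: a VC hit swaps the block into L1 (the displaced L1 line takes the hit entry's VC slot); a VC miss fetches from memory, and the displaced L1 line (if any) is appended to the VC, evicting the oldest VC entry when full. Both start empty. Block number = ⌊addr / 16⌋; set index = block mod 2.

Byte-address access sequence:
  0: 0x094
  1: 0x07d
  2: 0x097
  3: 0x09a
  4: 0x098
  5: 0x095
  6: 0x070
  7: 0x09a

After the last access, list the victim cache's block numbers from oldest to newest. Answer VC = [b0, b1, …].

#0 0x94→b9/s1 MISS; vc=[]
#1 0x7d→b7/s1 MISS; vc=[9]
#2 0x97→b9/s1 VC-HIT; vc=[7]
#3 0x9a→b9/s1 L1-HIT; vc=[7]
#4 0x98→b9/s1 L1-HIT; vc=[7]
#5 0x95→b9/s1 L1-HIT; vc=[7]
#6 0x70→b7/s1 VC-HIT; vc=[9]
#7 0x9a→b9/s1 VC-HIT; vc=[7]

VC = [7]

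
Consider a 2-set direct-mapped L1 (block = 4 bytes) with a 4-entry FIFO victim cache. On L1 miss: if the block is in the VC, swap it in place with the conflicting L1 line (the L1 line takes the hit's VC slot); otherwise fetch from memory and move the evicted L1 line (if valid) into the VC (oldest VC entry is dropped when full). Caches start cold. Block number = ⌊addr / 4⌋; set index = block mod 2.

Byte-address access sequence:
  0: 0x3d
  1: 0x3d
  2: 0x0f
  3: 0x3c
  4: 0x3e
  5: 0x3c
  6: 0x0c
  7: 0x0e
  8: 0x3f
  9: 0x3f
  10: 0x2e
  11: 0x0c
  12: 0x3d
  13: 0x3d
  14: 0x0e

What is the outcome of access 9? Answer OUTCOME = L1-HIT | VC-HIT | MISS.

#0 0x3d→b15/s1 MISS; vc=[]
#1 0x3d→b15/s1 L1-HIT; vc=[]
#2 0xf→b3/s1 MISS; vc=[15]
#3 0x3c→b15/s1 VC-HIT; vc=[3]
#4 0x3e→b15/s1 L1-HIT; vc=[3]
#5 0x3c→b15/s1 L1-HIT; vc=[3]
#6 0xc→b3/s1 VC-HIT; vc=[15]
#7 0xe→b3/s1 L1-HIT; vc=[15]
#8 0x3f→b15/s1 VC-HIT; vc=[3]
#9 0x3f→b15/s1 L1-HIT; vc=[3]
#10 0x2e→b11/s1 MISS; vc=[3,15]
#11 0xc→b3/s1 VC-HIT; vc=[11,15]
#12 0x3d→b15/s1 VC-HIT; vc=[11,3]
#13 0x3d→b15/s1 L1-HIT; vc=[11,3]
#14 0xe→b3/s1 VC-HIT; vc=[11,15]

OUTCOME = L1-HIT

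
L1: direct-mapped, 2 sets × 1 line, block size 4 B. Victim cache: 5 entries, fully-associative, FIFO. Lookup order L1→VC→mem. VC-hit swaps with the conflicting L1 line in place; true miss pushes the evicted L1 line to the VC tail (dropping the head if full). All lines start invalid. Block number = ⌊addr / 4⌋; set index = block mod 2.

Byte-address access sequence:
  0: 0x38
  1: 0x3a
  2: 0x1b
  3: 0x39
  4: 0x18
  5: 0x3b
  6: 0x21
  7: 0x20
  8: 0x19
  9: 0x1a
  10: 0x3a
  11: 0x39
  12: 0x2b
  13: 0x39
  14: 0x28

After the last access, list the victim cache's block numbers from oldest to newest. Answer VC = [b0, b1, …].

VC = [8, 6, 14]

0: 0x38 (blk 14, set 0) → MISS  vc=[]
1: 0x3a (blk 14, set 0) → L1-HIT  vc=[]
2: 0x1b (blk 6, set 0) → MISS  vc=[14]
3: 0x39 (blk 14, set 0) → VC-HIT  vc=[6]
4: 0x18 (blk 6, set 0) → VC-HIT  vc=[14]
5: 0x3b (blk 14, set 0) → VC-HIT  vc=[6]
6: 0x21 (blk 8, set 0) → MISS  vc=[6, 14]
7: 0x20 (blk 8, set 0) → L1-HIT  vc=[6, 14]
8: 0x19 (blk 6, set 0) → VC-HIT  vc=[8, 14]
9: 0x1a (blk 6, set 0) → L1-HIT  vc=[8, 14]
10: 0x3a (blk 14, set 0) → VC-HIT  vc=[8, 6]
11: 0x39 (blk 14, set 0) → L1-HIT  vc=[8, 6]
12: 0x2b (blk 10, set 0) → MISS  vc=[8, 6, 14]
13: 0x39 (blk 14, set 0) → VC-HIT  vc=[8, 6, 10]
14: 0x28 (blk 10, set 0) → VC-HIT  vc=[8, 6, 14]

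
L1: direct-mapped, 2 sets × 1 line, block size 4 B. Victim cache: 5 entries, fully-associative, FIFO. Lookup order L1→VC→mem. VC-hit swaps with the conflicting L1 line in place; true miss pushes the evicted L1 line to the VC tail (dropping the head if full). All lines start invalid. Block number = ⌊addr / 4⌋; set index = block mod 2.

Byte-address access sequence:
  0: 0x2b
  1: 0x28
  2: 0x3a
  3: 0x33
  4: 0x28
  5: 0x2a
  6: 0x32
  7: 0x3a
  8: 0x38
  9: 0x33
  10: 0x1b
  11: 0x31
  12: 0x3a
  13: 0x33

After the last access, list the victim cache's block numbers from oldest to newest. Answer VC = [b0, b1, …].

  [0] addr=0x2b blk=10 s=0: MISS | VC []
  [1] addr=0x28 blk=10 s=0: L1-HIT | VC []
  [2] addr=0x3a blk=14 s=0: MISS | VC [10]
  [3] addr=0x33 blk=12 s=0: MISS | VC [10, 14]
  [4] addr=0x28 blk=10 s=0: VC-HIT | VC [12, 14]
  [5] addr=0x2a blk=10 s=0: L1-HIT | VC [12, 14]
  [6] addr=0x32 blk=12 s=0: VC-HIT | VC [10, 14]
  [7] addr=0x3a blk=14 s=0: VC-HIT | VC [10, 12]
  [8] addr=0x38 blk=14 s=0: L1-HIT | VC [10, 12]
  [9] addr=0x33 blk=12 s=0: VC-HIT | VC [10, 14]
  [10] addr=0x1b blk=6 s=0: MISS | VC [10, 14, 12]
  [11] addr=0x31 blk=12 s=0: VC-HIT | VC [10, 14, 6]
  [12] addr=0x3a blk=14 s=0: VC-HIT | VC [10, 12, 6]
  [13] addr=0x33 blk=12 s=0: VC-HIT | VC [10, 14, 6]

VC = [10, 14, 6]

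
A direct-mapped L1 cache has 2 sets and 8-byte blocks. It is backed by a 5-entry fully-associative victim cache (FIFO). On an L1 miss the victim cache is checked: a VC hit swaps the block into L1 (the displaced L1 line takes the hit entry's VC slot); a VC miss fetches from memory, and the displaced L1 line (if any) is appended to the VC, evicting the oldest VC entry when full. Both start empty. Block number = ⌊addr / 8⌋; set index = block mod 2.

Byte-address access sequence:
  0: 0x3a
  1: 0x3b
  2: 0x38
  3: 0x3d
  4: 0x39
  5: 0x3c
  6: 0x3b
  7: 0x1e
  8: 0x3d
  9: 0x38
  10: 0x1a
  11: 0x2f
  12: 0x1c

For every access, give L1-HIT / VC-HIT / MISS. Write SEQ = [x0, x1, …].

#0 0x3a→b7/s1 MISS; vc=[]
#1 0x3b→b7/s1 L1-HIT; vc=[]
#2 0x38→b7/s1 L1-HIT; vc=[]
#3 0x3d→b7/s1 L1-HIT; vc=[]
#4 0x39→b7/s1 L1-HIT; vc=[]
#5 0x3c→b7/s1 L1-HIT; vc=[]
#6 0x3b→b7/s1 L1-HIT; vc=[]
#7 0x1e→b3/s1 MISS; vc=[7]
#8 0x3d→b7/s1 VC-HIT; vc=[3]
#9 0x38→b7/s1 L1-HIT; vc=[3]
#10 0x1a→b3/s1 VC-HIT; vc=[7]
#11 0x2f→b5/s1 MISS; vc=[7,3]
#12 0x1c→b3/s1 VC-HIT; vc=[7,5]

SEQ = [MISS, L1-HIT, L1-HIT, L1-HIT, L1-HIT, L1-HIT, L1-HIT, MISS, VC-HIT, L1-HIT, VC-HIT, MISS, VC-HIT]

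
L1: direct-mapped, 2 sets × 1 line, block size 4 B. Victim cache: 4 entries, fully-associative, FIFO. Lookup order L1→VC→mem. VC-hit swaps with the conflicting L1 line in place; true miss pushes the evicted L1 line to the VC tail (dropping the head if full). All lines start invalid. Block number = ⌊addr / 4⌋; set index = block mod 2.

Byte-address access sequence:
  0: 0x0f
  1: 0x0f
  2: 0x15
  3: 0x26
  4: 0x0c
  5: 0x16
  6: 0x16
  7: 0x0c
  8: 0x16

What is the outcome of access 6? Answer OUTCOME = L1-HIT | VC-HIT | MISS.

  [0] addr=0xf blk=3 s=1: MISS | VC []
  [1] addr=0xf blk=3 s=1: L1-HIT | VC []
  [2] addr=0x15 blk=5 s=1: MISS | VC [3]
  [3] addr=0x26 blk=9 s=1: MISS | VC [3, 5]
  [4] addr=0xc blk=3 s=1: VC-HIT | VC [9, 5]
  [5] addr=0x16 blk=5 s=1: VC-HIT | VC [9, 3]
  [6] addr=0x16 blk=5 s=1: L1-HIT | VC [9, 3]
  [7] addr=0xc blk=3 s=1: VC-HIT | VC [9, 5]
  [8] addr=0x16 blk=5 s=1: VC-HIT | VC [9, 3]

OUTCOME = L1-HIT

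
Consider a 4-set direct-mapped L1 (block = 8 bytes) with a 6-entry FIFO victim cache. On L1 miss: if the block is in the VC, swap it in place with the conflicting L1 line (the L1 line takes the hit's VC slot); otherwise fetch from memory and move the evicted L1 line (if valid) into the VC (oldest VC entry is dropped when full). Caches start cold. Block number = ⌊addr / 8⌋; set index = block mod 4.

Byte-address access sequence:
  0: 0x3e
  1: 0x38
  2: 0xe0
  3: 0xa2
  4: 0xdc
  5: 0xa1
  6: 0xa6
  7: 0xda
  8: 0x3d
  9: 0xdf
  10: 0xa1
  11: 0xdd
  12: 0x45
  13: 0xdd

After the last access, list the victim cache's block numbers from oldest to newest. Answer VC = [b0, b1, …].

#0 0x3e→b7/s3 MISS; vc=[]
#1 0x38→b7/s3 L1-HIT; vc=[]
#2 0xe0→b28/s0 MISS; vc=[]
#3 0xa2→b20/s0 MISS; vc=[28]
#4 0xdc→b27/s3 MISS; vc=[28,7]
#5 0xa1→b20/s0 L1-HIT; vc=[28,7]
#6 0xa6→b20/s0 L1-HIT; vc=[28,7]
#7 0xda→b27/s3 L1-HIT; vc=[28,7]
#8 0x3d→b7/s3 VC-HIT; vc=[28,27]
#9 0xdf→b27/s3 VC-HIT; vc=[28,7]
#10 0xa1→b20/s0 L1-HIT; vc=[28,7]
#11 0xdd→b27/s3 L1-HIT; vc=[28,7]
#12 0x45→b8/s0 MISS; vc=[28,7,20]
#13 0xdd→b27/s3 L1-HIT; vc=[28,7,20]

VC = [28, 7, 20]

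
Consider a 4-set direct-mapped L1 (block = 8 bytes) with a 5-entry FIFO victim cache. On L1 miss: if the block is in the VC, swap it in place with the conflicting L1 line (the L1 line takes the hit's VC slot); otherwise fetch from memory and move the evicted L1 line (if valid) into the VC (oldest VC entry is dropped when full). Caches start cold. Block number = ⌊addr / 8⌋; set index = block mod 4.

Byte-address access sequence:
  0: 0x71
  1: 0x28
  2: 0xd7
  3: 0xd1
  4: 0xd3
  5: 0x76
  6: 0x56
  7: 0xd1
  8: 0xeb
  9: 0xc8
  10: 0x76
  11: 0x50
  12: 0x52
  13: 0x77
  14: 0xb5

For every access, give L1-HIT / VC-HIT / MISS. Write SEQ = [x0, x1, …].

SEQ = [MISS, MISS, MISS, L1-HIT, L1-HIT, VC-HIT, MISS, VC-HIT, MISS, MISS, VC-HIT, VC-HIT, L1-HIT, VC-HIT, MISS]

#0 0x71→b14/s2 MISS; vc=[]
#1 0x28→b5/s1 MISS; vc=[]
#2 0xd7→b26/s2 MISS; vc=[14]
#3 0xd1→b26/s2 L1-HIT; vc=[14]
#4 0xd3→b26/s2 L1-HIT; vc=[14]
#5 0x76→b14/s2 VC-HIT; vc=[26]
#6 0x56→b10/s2 MISS; vc=[26,14]
#7 0xd1→b26/s2 VC-HIT; vc=[10,14]
#8 0xeb→b29/s1 MISS; vc=[10,14,5]
#9 0xc8→b25/s1 MISS; vc=[10,14,5,29]
#10 0x76→b14/s2 VC-HIT; vc=[10,26,5,29]
#11 0x50→b10/s2 VC-HIT; vc=[14,26,5,29]
#12 0x52→b10/s2 L1-HIT; vc=[14,26,5,29]
#13 0x77→b14/s2 VC-HIT; vc=[10,26,5,29]
#14 0xb5→b22/s2 MISS; vc=[10,26,5,29,14]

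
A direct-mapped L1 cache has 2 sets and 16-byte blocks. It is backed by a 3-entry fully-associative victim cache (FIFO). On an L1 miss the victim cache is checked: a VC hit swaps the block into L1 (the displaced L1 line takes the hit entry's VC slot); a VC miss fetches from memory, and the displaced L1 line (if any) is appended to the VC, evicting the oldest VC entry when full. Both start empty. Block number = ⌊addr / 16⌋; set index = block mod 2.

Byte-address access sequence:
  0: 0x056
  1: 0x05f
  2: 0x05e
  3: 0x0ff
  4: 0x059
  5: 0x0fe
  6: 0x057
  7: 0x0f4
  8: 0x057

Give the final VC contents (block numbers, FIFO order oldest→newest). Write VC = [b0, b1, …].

#0 0x56→b5/s1 MISS; vc=[]
#1 0x5f→b5/s1 L1-HIT; vc=[]
#2 0x5e→b5/s1 L1-HIT; vc=[]
#3 0xff→b15/s1 MISS; vc=[5]
#4 0x59→b5/s1 VC-HIT; vc=[15]
#5 0xfe→b15/s1 VC-HIT; vc=[5]
#6 0x57→b5/s1 VC-HIT; vc=[15]
#7 0xf4→b15/s1 VC-HIT; vc=[5]
#8 0x57→b5/s1 VC-HIT; vc=[15]

VC = [15]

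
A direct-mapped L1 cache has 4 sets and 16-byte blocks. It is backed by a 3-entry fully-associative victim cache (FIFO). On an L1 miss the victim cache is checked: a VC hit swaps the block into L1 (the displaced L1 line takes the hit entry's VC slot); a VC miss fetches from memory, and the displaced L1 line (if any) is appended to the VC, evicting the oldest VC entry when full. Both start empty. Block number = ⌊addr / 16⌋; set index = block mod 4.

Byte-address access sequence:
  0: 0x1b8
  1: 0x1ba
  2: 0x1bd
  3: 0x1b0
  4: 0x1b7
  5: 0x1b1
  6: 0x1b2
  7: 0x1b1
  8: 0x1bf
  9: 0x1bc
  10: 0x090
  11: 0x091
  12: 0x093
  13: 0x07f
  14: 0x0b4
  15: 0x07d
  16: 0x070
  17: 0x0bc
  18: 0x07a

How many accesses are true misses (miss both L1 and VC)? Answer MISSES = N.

MISSES = 4

  [0] addr=0x1b8 blk=27 s=3: MISS | VC []
  [1] addr=0x1ba blk=27 s=3: L1-HIT | VC []
  [2] addr=0x1bd blk=27 s=3: L1-HIT | VC []
  [3] addr=0x1b0 blk=27 s=3: L1-HIT | VC []
  [4] addr=0x1b7 blk=27 s=3: L1-HIT | VC []
  [5] addr=0x1b1 blk=27 s=3: L1-HIT | VC []
  [6] addr=0x1b2 blk=27 s=3: L1-HIT | VC []
  [7] addr=0x1b1 blk=27 s=3: L1-HIT | VC []
  [8] addr=0x1bf blk=27 s=3: L1-HIT | VC []
  [9] addr=0x1bc blk=27 s=3: L1-HIT | VC []
  [10] addr=0x90 blk=9 s=1: MISS | VC []
  [11] addr=0x91 blk=9 s=1: L1-HIT | VC []
  [12] addr=0x93 blk=9 s=1: L1-HIT | VC []
  [13] addr=0x7f blk=7 s=3: MISS | VC [27]
  [14] addr=0xb4 blk=11 s=3: MISS | VC [27, 7]
  [15] addr=0x7d blk=7 s=3: VC-HIT | VC [27, 11]
  [16] addr=0x70 blk=7 s=3: L1-HIT | VC [27, 11]
  [17] addr=0xbc blk=11 s=3: VC-HIT | VC [27, 7]
  [18] addr=0x7a blk=7 s=3: VC-HIT | VC [27, 11]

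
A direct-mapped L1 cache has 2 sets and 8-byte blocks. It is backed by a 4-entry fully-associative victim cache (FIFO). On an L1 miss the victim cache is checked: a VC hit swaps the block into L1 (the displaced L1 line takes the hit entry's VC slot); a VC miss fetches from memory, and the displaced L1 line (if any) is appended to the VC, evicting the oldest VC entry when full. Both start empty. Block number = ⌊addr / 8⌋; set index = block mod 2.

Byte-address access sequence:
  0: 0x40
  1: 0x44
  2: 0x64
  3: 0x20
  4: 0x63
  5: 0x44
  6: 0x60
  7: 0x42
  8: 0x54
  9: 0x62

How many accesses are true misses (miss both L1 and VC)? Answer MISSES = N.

0: 0x40 (blk 8, set 0) → MISS  vc=[]
1: 0x44 (blk 8, set 0) → L1-HIT  vc=[]
2: 0x64 (blk 12, set 0) → MISS  vc=[8]
3: 0x20 (blk 4, set 0) → MISS  vc=[8, 12]
4: 0x63 (blk 12, set 0) → VC-HIT  vc=[8, 4]
5: 0x44 (blk 8, set 0) → VC-HIT  vc=[12, 4]
6: 0x60 (blk 12, set 0) → VC-HIT  vc=[8, 4]
7: 0x42 (blk 8, set 0) → VC-HIT  vc=[12, 4]
8: 0x54 (blk 10, set 0) → MISS  vc=[12, 4, 8]
9: 0x62 (blk 12, set 0) → VC-HIT  vc=[10, 4, 8]

MISSES = 4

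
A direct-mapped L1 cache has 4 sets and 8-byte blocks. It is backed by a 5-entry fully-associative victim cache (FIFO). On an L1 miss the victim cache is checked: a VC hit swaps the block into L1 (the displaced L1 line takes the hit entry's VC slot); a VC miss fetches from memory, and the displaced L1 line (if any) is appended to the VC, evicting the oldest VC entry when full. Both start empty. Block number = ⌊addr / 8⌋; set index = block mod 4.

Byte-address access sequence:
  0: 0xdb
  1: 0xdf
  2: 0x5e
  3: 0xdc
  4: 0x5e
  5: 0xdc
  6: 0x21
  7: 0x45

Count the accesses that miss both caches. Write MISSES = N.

0: 0xdb (blk 27, set 3) → MISS  vc=[]
1: 0xdf (blk 27, set 3) → L1-HIT  vc=[]
2: 0x5e (blk 11, set 3) → MISS  vc=[27]
3: 0xdc (blk 27, set 3) → VC-HIT  vc=[11]
4: 0x5e (blk 11, set 3) → VC-HIT  vc=[27]
5: 0xdc (blk 27, set 3) → VC-HIT  vc=[11]
6: 0x21 (blk 4, set 0) → MISS  vc=[11]
7: 0x45 (blk 8, set 0) → MISS  vc=[11, 4]

MISSES = 4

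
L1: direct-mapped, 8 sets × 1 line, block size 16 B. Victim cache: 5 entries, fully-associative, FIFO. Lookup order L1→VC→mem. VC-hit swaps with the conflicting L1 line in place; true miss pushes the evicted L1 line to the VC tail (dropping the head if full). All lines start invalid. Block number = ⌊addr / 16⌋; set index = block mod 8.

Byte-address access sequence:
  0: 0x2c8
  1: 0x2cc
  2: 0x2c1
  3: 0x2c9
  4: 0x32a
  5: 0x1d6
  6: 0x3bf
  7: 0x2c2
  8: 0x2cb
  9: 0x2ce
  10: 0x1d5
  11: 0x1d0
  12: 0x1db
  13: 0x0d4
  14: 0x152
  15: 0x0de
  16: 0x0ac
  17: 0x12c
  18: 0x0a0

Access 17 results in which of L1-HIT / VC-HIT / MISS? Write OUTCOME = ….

OUTCOME = MISS

  [0] addr=0x2c8 blk=44 s=4: MISS | VC []
  [1] addr=0x2cc blk=44 s=4: L1-HIT | VC []
  [2] addr=0x2c1 blk=44 s=4: L1-HIT | VC []
  [3] addr=0x2c9 blk=44 s=4: L1-HIT | VC []
  [4] addr=0x32a blk=50 s=2: MISS | VC []
  [5] addr=0x1d6 blk=29 s=5: MISS | VC []
  [6] addr=0x3bf blk=59 s=3: MISS | VC []
  [7] addr=0x2c2 blk=44 s=4: L1-HIT | VC []
  [8] addr=0x2cb blk=44 s=4: L1-HIT | VC []
  [9] addr=0x2ce blk=44 s=4: L1-HIT | VC []
  [10] addr=0x1d5 blk=29 s=5: L1-HIT | VC []
  [11] addr=0x1d0 blk=29 s=5: L1-HIT | VC []
  [12] addr=0x1db blk=29 s=5: L1-HIT | VC []
  [13] addr=0xd4 blk=13 s=5: MISS | VC [29]
  [14] addr=0x152 blk=21 s=5: MISS | VC [29, 13]
  [15] addr=0xde blk=13 s=5: VC-HIT | VC [29, 21]
  [16] addr=0xac blk=10 s=2: MISS | VC [29, 21, 50]
  [17] addr=0x12c blk=18 s=2: MISS | VC [29, 21, 50, 10]
  [18] addr=0xa0 blk=10 s=2: VC-HIT | VC [29, 21, 50, 18]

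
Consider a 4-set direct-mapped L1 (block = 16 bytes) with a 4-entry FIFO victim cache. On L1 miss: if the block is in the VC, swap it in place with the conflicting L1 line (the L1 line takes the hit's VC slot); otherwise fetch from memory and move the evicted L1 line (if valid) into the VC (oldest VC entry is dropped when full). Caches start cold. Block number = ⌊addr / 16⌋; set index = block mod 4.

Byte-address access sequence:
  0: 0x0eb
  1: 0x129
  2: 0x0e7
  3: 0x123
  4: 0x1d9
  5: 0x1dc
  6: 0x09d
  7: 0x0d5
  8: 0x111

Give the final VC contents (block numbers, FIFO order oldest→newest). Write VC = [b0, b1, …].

0: 0xeb (blk 14, set 2) → MISS  vc=[]
1: 0x129 (blk 18, set 2) → MISS  vc=[14]
2: 0xe7 (blk 14, set 2) → VC-HIT  vc=[18]
3: 0x123 (blk 18, set 2) → VC-HIT  vc=[14]
4: 0x1d9 (blk 29, set 1) → MISS  vc=[14]
5: 0x1dc (blk 29, set 1) → L1-HIT  vc=[14]
6: 0x9d (blk 9, set 1) → MISS  vc=[14, 29]
7: 0xd5 (blk 13, set 1) → MISS  vc=[14, 29, 9]
8: 0x111 (blk 17, set 1) → MISS  vc=[14, 29, 9, 13]

VC = [14, 29, 9, 13]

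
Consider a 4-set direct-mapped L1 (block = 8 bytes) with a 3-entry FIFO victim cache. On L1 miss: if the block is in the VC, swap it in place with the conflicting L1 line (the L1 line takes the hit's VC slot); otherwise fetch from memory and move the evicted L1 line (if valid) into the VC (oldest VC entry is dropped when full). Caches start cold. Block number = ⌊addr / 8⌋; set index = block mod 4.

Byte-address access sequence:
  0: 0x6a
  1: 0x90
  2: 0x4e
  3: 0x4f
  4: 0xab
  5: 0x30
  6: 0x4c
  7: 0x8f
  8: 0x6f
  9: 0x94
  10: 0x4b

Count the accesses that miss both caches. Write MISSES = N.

MISSES = 7

  [0] addr=0x6a blk=13 s=1: MISS | VC []
  [1] addr=0x90 blk=18 s=2: MISS | VC []
  [2] addr=0x4e blk=9 s=1: MISS | VC [13]
  [3] addr=0x4f blk=9 s=1: L1-HIT | VC [13]
  [4] addr=0xab blk=21 s=1: MISS | VC [13, 9]
  [5] addr=0x30 blk=6 s=2: MISS | VC [13, 9, 18]
  [6] addr=0x4c blk=9 s=1: VC-HIT | VC [13, 21, 18]
  [7] addr=0x8f blk=17 s=1: MISS | VC [21, 18, 9]
  [8] addr=0x6f blk=13 s=1: MISS | VC [18, 9, 17]
  [9] addr=0x94 blk=18 s=2: VC-HIT | VC [6, 9, 17]
  [10] addr=0x4b blk=9 s=1: VC-HIT | VC [6, 13, 17]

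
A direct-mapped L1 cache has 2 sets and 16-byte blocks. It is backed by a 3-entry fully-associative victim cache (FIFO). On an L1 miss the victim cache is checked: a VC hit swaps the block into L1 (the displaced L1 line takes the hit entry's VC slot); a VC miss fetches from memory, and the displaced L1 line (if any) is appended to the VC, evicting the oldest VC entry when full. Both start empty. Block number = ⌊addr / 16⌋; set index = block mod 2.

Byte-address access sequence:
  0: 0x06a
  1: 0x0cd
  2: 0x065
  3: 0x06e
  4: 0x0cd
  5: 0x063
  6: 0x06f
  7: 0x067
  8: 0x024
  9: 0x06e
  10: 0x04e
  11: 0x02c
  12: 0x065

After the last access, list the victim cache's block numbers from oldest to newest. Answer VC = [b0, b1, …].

VC = [12, 4, 2]

0: 0x6a (blk 6, set 0) → MISS  vc=[]
1: 0xcd (blk 12, set 0) → MISS  vc=[6]
2: 0x65 (blk 6, set 0) → VC-HIT  vc=[12]
3: 0x6e (blk 6, set 0) → L1-HIT  vc=[12]
4: 0xcd (blk 12, set 0) → VC-HIT  vc=[6]
5: 0x63 (blk 6, set 0) → VC-HIT  vc=[12]
6: 0x6f (blk 6, set 0) → L1-HIT  vc=[12]
7: 0x67 (blk 6, set 0) → L1-HIT  vc=[12]
8: 0x24 (blk 2, set 0) → MISS  vc=[12, 6]
9: 0x6e (blk 6, set 0) → VC-HIT  vc=[12, 2]
10: 0x4e (blk 4, set 0) → MISS  vc=[12, 2, 6]
11: 0x2c (blk 2, set 0) → VC-HIT  vc=[12, 4, 6]
12: 0x65 (blk 6, set 0) → VC-HIT  vc=[12, 4, 2]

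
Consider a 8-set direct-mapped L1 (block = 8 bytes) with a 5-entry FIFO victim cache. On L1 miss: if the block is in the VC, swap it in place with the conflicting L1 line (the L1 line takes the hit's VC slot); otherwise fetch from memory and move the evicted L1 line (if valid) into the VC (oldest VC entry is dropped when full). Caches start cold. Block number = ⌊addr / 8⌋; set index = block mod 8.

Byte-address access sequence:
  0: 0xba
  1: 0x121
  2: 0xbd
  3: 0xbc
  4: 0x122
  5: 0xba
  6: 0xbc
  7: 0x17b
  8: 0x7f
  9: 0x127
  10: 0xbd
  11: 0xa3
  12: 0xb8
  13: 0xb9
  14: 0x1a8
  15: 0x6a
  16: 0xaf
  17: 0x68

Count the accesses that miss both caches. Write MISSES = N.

0: 0xba (blk 23, set 7) → MISS  vc=[]
1: 0x121 (blk 36, set 4) → MISS  vc=[]
2: 0xbd (blk 23, set 7) → L1-HIT  vc=[]
3: 0xbc (blk 23, set 7) → L1-HIT  vc=[]
4: 0x122 (blk 36, set 4) → L1-HIT  vc=[]
5: 0xba (blk 23, set 7) → L1-HIT  vc=[]
6: 0xbc (blk 23, set 7) → L1-HIT  vc=[]
7: 0x17b (blk 47, set 7) → MISS  vc=[23]
8: 0x7f (blk 15, set 7) → MISS  vc=[23, 47]
9: 0x127 (blk 36, set 4) → L1-HIT  vc=[23, 47]
10: 0xbd (blk 23, set 7) → VC-HIT  vc=[15, 47]
11: 0xa3 (blk 20, set 4) → MISS  vc=[15, 47, 36]
12: 0xb8 (blk 23, set 7) → L1-HIT  vc=[15, 47, 36]
13: 0xb9 (blk 23, set 7) → L1-HIT  vc=[15, 47, 36]
14: 0x1a8 (blk 53, set 5) → MISS  vc=[15, 47, 36]
15: 0x6a (blk 13, set 5) → MISS  vc=[15, 47, 36, 53]
16: 0xaf (blk 21, set 5) → MISS  vc=[15, 47, 36, 53, 13]
17: 0x68 (blk 13, set 5) → VC-HIT  vc=[15, 47, 36, 53, 21]

MISSES = 8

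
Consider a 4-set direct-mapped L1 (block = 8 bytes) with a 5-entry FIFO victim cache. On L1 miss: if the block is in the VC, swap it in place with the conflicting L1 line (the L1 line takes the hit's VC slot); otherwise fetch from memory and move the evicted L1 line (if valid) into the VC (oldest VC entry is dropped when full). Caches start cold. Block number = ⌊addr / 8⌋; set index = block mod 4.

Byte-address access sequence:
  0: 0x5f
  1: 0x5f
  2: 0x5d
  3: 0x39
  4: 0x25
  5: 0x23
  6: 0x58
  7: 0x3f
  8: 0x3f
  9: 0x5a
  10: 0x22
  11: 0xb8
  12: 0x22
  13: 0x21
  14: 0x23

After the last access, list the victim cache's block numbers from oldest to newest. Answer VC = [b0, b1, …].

0: 0x5f (blk 11, set 3) → MISS  vc=[]
1: 0x5f (blk 11, set 3) → L1-HIT  vc=[]
2: 0x5d (blk 11, set 3) → L1-HIT  vc=[]
3: 0x39 (blk 7, set 3) → MISS  vc=[11]
4: 0x25 (blk 4, set 0) → MISS  vc=[11]
5: 0x23 (blk 4, set 0) → L1-HIT  vc=[11]
6: 0x58 (blk 11, set 3) → VC-HIT  vc=[7]
7: 0x3f (blk 7, set 3) → VC-HIT  vc=[11]
8: 0x3f (blk 7, set 3) → L1-HIT  vc=[11]
9: 0x5a (blk 11, set 3) → VC-HIT  vc=[7]
10: 0x22 (blk 4, set 0) → L1-HIT  vc=[7]
11: 0xb8 (blk 23, set 3) → MISS  vc=[7, 11]
12: 0x22 (blk 4, set 0) → L1-HIT  vc=[7, 11]
13: 0x21 (blk 4, set 0) → L1-HIT  vc=[7, 11]
14: 0x23 (blk 4, set 0) → L1-HIT  vc=[7, 11]

VC = [7, 11]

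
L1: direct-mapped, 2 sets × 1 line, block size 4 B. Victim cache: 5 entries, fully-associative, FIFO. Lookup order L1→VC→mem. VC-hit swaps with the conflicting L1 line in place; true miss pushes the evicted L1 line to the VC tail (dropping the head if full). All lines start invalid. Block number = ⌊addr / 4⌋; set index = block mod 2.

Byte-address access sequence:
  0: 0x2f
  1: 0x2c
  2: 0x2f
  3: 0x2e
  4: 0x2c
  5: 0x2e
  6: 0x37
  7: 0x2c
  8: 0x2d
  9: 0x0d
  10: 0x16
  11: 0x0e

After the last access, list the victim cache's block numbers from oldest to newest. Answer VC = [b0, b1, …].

#0 0x2f→b11/s1 MISS; vc=[]
#1 0x2c→b11/s1 L1-HIT; vc=[]
#2 0x2f→b11/s1 L1-HIT; vc=[]
#3 0x2e→b11/s1 L1-HIT; vc=[]
#4 0x2c→b11/s1 L1-HIT; vc=[]
#5 0x2e→b11/s1 L1-HIT; vc=[]
#6 0x37→b13/s1 MISS; vc=[11]
#7 0x2c→b11/s1 VC-HIT; vc=[13]
#8 0x2d→b11/s1 L1-HIT; vc=[13]
#9 0xd→b3/s1 MISS; vc=[13,11]
#10 0x16→b5/s1 MISS; vc=[13,11,3]
#11 0xe→b3/s1 VC-HIT; vc=[13,11,5]

VC = [13, 11, 5]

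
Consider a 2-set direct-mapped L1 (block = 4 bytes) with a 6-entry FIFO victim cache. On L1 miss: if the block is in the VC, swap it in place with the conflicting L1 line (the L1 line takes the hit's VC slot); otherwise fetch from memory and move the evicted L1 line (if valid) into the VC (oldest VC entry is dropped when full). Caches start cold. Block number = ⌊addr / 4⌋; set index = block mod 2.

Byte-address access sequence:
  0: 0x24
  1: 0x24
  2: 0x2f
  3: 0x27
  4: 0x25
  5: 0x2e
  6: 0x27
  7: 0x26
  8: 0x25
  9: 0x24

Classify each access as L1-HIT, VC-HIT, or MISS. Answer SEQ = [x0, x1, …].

SEQ = [MISS, L1-HIT, MISS, VC-HIT, L1-HIT, VC-HIT, VC-HIT, L1-HIT, L1-HIT, L1-HIT]

0: 0x24 (blk 9, set 1) → MISS  vc=[]
1: 0x24 (blk 9, set 1) → L1-HIT  vc=[]
2: 0x2f (blk 11, set 1) → MISS  vc=[9]
3: 0x27 (blk 9, set 1) → VC-HIT  vc=[11]
4: 0x25 (blk 9, set 1) → L1-HIT  vc=[11]
5: 0x2e (blk 11, set 1) → VC-HIT  vc=[9]
6: 0x27 (blk 9, set 1) → VC-HIT  vc=[11]
7: 0x26 (blk 9, set 1) → L1-HIT  vc=[11]
8: 0x25 (blk 9, set 1) → L1-HIT  vc=[11]
9: 0x24 (blk 9, set 1) → L1-HIT  vc=[11]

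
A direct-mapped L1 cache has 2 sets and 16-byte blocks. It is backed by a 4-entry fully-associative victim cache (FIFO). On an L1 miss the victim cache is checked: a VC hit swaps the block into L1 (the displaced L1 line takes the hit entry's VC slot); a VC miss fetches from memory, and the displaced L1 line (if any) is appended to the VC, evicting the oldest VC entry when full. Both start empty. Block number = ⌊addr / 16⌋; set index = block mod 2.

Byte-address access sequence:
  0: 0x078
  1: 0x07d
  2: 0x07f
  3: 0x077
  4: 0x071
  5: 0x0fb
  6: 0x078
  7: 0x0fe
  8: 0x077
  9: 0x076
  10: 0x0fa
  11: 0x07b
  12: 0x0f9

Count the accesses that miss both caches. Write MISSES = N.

MISSES = 2

#0 0x78→b7/s1 MISS; vc=[]
#1 0x7d→b7/s1 L1-HIT; vc=[]
#2 0x7f→b7/s1 L1-HIT; vc=[]
#3 0x77→b7/s1 L1-HIT; vc=[]
#4 0x71→b7/s1 L1-HIT; vc=[]
#5 0xfb→b15/s1 MISS; vc=[7]
#6 0x78→b7/s1 VC-HIT; vc=[15]
#7 0xfe→b15/s1 VC-HIT; vc=[7]
#8 0x77→b7/s1 VC-HIT; vc=[15]
#9 0x76→b7/s1 L1-HIT; vc=[15]
#10 0xfa→b15/s1 VC-HIT; vc=[7]
#11 0x7b→b7/s1 VC-HIT; vc=[15]
#12 0xf9→b15/s1 VC-HIT; vc=[7]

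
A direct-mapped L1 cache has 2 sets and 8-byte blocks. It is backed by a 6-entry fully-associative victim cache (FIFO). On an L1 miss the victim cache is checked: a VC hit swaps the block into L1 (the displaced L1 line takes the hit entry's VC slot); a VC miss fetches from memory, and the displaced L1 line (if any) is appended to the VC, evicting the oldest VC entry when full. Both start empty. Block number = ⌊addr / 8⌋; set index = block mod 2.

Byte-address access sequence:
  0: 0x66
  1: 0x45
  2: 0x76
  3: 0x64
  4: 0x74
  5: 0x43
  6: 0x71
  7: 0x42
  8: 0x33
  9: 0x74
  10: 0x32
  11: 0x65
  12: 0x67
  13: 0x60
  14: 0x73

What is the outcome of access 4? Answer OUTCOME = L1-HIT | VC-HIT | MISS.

  [0] addr=0x66 blk=12 s=0: MISS | VC []
  [1] addr=0x45 blk=8 s=0: MISS | VC [12]
  [2] addr=0x76 blk=14 s=0: MISS | VC [12, 8]
  [3] addr=0x64 blk=12 s=0: VC-HIT | VC [14, 8]
  [4] addr=0x74 blk=14 s=0: VC-HIT | VC [12, 8]
  [5] addr=0x43 blk=8 s=0: VC-HIT | VC [12, 14]
  [6] addr=0x71 blk=14 s=0: VC-HIT | VC [12, 8]
  [7] addr=0x42 blk=8 s=0: VC-HIT | VC [12, 14]
  [8] addr=0x33 blk=6 s=0: MISS | VC [12, 14, 8]
  [9] addr=0x74 blk=14 s=0: VC-HIT | VC [12, 6, 8]
  [10] addr=0x32 blk=6 s=0: VC-HIT | VC [12, 14, 8]
  [11] addr=0x65 blk=12 s=0: VC-HIT | VC [6, 14, 8]
  [12] addr=0x67 blk=12 s=0: L1-HIT | VC [6, 14, 8]
  [13] addr=0x60 blk=12 s=0: L1-HIT | VC [6, 14, 8]
  [14] addr=0x73 blk=14 s=0: VC-HIT | VC [6, 12, 8]

OUTCOME = VC-HIT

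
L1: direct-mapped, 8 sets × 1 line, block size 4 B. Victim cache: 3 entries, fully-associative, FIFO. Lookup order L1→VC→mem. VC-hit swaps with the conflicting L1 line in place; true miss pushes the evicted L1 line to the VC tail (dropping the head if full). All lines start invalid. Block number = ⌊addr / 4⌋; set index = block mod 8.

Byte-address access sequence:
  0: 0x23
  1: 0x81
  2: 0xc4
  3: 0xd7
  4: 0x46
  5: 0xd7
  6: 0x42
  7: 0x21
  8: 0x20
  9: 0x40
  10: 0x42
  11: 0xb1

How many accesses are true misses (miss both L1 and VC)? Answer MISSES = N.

MISSES = 7

  [0] addr=0x23 blk=8 s=0: MISS | VC []
  [1] addr=0x81 blk=32 s=0: MISS | VC [8]
  [2] addr=0xc4 blk=49 s=1: MISS | VC [8]
  [3] addr=0xd7 blk=53 s=5: MISS | VC [8]
  [4] addr=0x46 blk=17 s=1: MISS | VC [8, 49]
  [5] addr=0xd7 blk=53 s=5: L1-HIT | VC [8, 49]
  [6] addr=0x42 blk=16 s=0: MISS | VC [8, 49, 32]
  [7] addr=0x21 blk=8 s=0: VC-HIT | VC [16, 49, 32]
  [8] addr=0x20 blk=8 s=0: L1-HIT | VC [16, 49, 32]
  [9] addr=0x40 blk=16 s=0: VC-HIT | VC [8, 49, 32]
  [10] addr=0x42 blk=16 s=0: L1-HIT | VC [8, 49, 32]
  [11] addr=0xb1 blk=44 s=4: MISS | VC [8, 49, 32]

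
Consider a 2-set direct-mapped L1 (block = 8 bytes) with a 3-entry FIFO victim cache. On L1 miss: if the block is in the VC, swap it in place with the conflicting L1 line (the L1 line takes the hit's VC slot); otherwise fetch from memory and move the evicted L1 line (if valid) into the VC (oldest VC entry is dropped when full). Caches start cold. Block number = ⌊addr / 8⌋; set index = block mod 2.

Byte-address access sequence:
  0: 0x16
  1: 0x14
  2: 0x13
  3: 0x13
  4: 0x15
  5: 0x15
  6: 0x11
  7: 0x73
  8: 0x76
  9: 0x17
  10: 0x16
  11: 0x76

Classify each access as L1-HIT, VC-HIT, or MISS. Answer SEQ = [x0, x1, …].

SEQ = [MISS, L1-HIT, L1-HIT, L1-HIT, L1-HIT, L1-HIT, L1-HIT, MISS, L1-HIT, VC-HIT, L1-HIT, VC-HIT]

  [0] addr=0x16 blk=2 s=0: MISS | VC []
  [1] addr=0x14 blk=2 s=0: L1-HIT | VC []
  [2] addr=0x13 blk=2 s=0: L1-HIT | VC []
  [3] addr=0x13 blk=2 s=0: L1-HIT | VC []
  [4] addr=0x15 blk=2 s=0: L1-HIT | VC []
  [5] addr=0x15 blk=2 s=0: L1-HIT | VC []
  [6] addr=0x11 blk=2 s=0: L1-HIT | VC []
  [7] addr=0x73 blk=14 s=0: MISS | VC [2]
  [8] addr=0x76 blk=14 s=0: L1-HIT | VC [2]
  [9] addr=0x17 blk=2 s=0: VC-HIT | VC [14]
  [10] addr=0x16 blk=2 s=0: L1-HIT | VC [14]
  [11] addr=0x76 blk=14 s=0: VC-HIT | VC [2]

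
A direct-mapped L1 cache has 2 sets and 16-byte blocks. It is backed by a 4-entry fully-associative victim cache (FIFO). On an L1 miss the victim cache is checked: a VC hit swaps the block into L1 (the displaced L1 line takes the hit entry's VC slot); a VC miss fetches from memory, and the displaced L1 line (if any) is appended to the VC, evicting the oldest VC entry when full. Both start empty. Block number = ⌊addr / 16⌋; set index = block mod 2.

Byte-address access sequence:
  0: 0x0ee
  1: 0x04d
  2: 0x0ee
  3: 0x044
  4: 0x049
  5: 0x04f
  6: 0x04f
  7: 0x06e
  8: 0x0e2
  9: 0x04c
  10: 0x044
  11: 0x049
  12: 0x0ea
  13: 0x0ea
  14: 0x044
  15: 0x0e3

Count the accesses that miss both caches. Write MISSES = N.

MISSES = 3

#0 0xee→b14/s0 MISS; vc=[]
#1 0x4d→b4/s0 MISS; vc=[14]
#2 0xee→b14/s0 VC-HIT; vc=[4]
#3 0x44→b4/s0 VC-HIT; vc=[14]
#4 0x49→b4/s0 L1-HIT; vc=[14]
#5 0x4f→b4/s0 L1-HIT; vc=[14]
#6 0x4f→b4/s0 L1-HIT; vc=[14]
#7 0x6e→b6/s0 MISS; vc=[14,4]
#8 0xe2→b14/s0 VC-HIT; vc=[6,4]
#9 0x4c→b4/s0 VC-HIT; vc=[6,14]
#10 0x44→b4/s0 L1-HIT; vc=[6,14]
#11 0x49→b4/s0 L1-HIT; vc=[6,14]
#12 0xea→b14/s0 VC-HIT; vc=[6,4]
#13 0xea→b14/s0 L1-HIT; vc=[6,4]
#14 0x44→b4/s0 VC-HIT; vc=[6,14]
#15 0xe3→b14/s0 VC-HIT; vc=[6,4]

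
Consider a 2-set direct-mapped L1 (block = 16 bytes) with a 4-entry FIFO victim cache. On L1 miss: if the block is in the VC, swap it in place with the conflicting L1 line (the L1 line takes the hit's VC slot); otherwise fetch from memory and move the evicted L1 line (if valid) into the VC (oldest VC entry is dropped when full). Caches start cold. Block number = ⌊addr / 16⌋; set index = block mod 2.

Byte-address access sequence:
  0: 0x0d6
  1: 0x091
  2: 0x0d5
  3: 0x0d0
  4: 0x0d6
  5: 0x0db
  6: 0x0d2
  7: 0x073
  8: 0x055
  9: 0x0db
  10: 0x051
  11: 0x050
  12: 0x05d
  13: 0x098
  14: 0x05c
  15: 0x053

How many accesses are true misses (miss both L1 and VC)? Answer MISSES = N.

#0 0xd6→b13/s1 MISS; vc=[]
#1 0x91→b9/s1 MISS; vc=[13]
#2 0xd5→b13/s1 VC-HIT; vc=[9]
#3 0xd0→b13/s1 L1-HIT; vc=[9]
#4 0xd6→b13/s1 L1-HIT; vc=[9]
#5 0xdb→b13/s1 L1-HIT; vc=[9]
#6 0xd2→b13/s1 L1-HIT; vc=[9]
#7 0x73→b7/s1 MISS; vc=[9,13]
#8 0x55→b5/s1 MISS; vc=[9,13,7]
#9 0xdb→b13/s1 VC-HIT; vc=[9,5,7]
#10 0x51→b5/s1 VC-HIT; vc=[9,13,7]
#11 0x50→b5/s1 L1-HIT; vc=[9,13,7]
#12 0x5d→b5/s1 L1-HIT; vc=[9,13,7]
#13 0x98→b9/s1 VC-HIT; vc=[5,13,7]
#14 0x5c→b5/s1 VC-HIT; vc=[9,13,7]
#15 0x53→b5/s1 L1-HIT; vc=[9,13,7]

MISSES = 4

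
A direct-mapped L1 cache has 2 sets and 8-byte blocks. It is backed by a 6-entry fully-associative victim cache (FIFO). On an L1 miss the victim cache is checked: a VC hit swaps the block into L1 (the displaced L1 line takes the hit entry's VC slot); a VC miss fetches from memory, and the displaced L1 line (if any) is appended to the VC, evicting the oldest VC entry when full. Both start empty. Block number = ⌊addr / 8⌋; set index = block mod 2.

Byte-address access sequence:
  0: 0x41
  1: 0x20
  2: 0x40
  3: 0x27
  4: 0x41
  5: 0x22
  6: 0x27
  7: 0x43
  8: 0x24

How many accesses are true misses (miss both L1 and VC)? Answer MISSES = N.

MISSES = 2

#0 0x41→b8/s0 MISS; vc=[]
#1 0x20→b4/s0 MISS; vc=[8]
#2 0x40→b8/s0 VC-HIT; vc=[4]
#3 0x27→b4/s0 VC-HIT; vc=[8]
#4 0x41→b8/s0 VC-HIT; vc=[4]
#5 0x22→b4/s0 VC-HIT; vc=[8]
#6 0x27→b4/s0 L1-HIT; vc=[8]
#7 0x43→b8/s0 VC-HIT; vc=[4]
#8 0x24→b4/s0 VC-HIT; vc=[8]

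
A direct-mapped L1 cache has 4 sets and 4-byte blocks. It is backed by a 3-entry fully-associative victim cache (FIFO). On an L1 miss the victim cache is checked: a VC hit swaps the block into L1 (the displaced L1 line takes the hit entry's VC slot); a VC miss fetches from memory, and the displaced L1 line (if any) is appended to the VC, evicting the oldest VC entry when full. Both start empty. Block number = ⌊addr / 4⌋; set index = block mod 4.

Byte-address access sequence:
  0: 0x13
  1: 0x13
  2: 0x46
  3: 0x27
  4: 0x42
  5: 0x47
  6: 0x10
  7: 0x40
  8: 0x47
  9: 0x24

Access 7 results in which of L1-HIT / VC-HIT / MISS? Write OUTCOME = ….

OUTCOME = VC-HIT

#0 0x13→b4/s0 MISS; vc=[]
#1 0x13→b4/s0 L1-HIT; vc=[]
#2 0x46→b17/s1 MISS; vc=[]
#3 0x27→b9/s1 MISS; vc=[17]
#4 0x42→b16/s0 MISS; vc=[17,4]
#5 0x47→b17/s1 VC-HIT; vc=[9,4]
#6 0x10→b4/s0 VC-HIT; vc=[9,16]
#7 0x40→b16/s0 VC-HIT; vc=[9,4]
#8 0x47→b17/s1 L1-HIT; vc=[9,4]
#9 0x24→b9/s1 VC-HIT; vc=[17,4]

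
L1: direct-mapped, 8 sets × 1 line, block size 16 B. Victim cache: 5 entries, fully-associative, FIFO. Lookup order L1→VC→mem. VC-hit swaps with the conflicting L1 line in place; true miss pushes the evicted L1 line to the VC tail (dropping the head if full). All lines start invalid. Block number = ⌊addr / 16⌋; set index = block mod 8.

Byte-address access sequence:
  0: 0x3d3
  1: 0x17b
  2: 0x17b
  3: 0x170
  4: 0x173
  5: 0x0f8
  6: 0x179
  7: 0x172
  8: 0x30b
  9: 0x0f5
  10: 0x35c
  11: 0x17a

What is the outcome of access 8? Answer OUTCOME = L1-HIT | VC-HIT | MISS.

OUTCOME = MISS

  [0] addr=0x3d3 blk=61 s=5: MISS | VC []
  [1] addr=0x17b blk=23 s=7: MISS | VC []
  [2] addr=0x17b blk=23 s=7: L1-HIT | VC []
  [3] addr=0x170 blk=23 s=7: L1-HIT | VC []
  [4] addr=0x173 blk=23 s=7: L1-HIT | VC []
  [5] addr=0xf8 blk=15 s=7: MISS | VC [23]
  [6] addr=0x179 blk=23 s=7: VC-HIT | VC [15]
  [7] addr=0x172 blk=23 s=7: L1-HIT | VC [15]
  [8] addr=0x30b blk=48 s=0: MISS | VC [15]
  [9] addr=0xf5 blk=15 s=7: VC-HIT | VC [23]
  [10] addr=0x35c blk=53 s=5: MISS | VC [23, 61]
  [11] addr=0x17a blk=23 s=7: VC-HIT | VC [15, 61]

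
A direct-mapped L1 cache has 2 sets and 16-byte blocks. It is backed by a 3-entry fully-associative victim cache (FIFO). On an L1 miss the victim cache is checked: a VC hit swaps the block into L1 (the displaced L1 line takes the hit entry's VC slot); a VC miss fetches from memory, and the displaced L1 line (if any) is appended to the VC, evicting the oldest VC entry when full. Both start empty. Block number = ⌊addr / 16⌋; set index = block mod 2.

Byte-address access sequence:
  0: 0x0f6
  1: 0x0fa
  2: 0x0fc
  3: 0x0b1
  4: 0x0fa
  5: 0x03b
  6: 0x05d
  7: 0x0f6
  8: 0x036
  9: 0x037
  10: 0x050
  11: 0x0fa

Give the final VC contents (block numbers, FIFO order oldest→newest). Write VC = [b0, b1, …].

VC = [11, 3, 5]

#0 0xf6→b15/s1 MISS; vc=[]
#1 0xfa→b15/s1 L1-HIT; vc=[]
#2 0xfc→b15/s1 L1-HIT; vc=[]
#3 0xb1→b11/s1 MISS; vc=[15]
#4 0xfa→b15/s1 VC-HIT; vc=[11]
#5 0x3b→b3/s1 MISS; vc=[11,15]
#6 0x5d→b5/s1 MISS; vc=[11,15,3]
#7 0xf6→b15/s1 VC-HIT; vc=[11,5,3]
#8 0x36→b3/s1 VC-HIT; vc=[11,5,15]
#9 0x37→b3/s1 L1-HIT; vc=[11,5,15]
#10 0x50→b5/s1 VC-HIT; vc=[11,3,15]
#11 0xfa→b15/s1 VC-HIT; vc=[11,3,5]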